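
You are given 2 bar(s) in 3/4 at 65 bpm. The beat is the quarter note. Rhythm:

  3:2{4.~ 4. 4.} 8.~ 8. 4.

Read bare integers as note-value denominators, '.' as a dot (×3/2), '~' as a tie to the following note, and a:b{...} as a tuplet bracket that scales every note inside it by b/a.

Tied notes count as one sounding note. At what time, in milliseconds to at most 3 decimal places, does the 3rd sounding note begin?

note 3 onset = 3b = 2769.231ms

1. 0.0ms @ 0 + 1846.154ms (2)
2. 1846.154ms @ 2 + 923.077ms (1)
3. 2769.231ms @ 3 + 1384.615ms (3/2)
4. 4153.846ms @ 9/2 + 1384.615ms (3/2)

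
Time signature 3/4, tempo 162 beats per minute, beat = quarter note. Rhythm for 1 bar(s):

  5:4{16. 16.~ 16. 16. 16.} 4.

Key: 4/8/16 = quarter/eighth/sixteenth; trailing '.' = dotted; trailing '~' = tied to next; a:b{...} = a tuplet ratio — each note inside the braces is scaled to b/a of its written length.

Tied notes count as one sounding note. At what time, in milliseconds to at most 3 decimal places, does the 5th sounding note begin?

note 5 onset = 3/2b = 555.556ms

1. 0.0ms @ 0 + 111.111ms (3/10)
2. 111.111ms @ 3/10 + 222.222ms (3/5)
3. 333.333ms @ 9/10 + 111.111ms (3/10)
4. 444.444ms @ 6/5 + 111.111ms (3/10)
5. 555.556ms @ 3/2 + 555.556ms (3/2)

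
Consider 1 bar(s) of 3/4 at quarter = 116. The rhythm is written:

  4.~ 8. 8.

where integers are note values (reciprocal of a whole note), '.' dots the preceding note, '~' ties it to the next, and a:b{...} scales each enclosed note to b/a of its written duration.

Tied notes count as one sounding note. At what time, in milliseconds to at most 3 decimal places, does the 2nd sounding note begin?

note 2 onset = 9/4b = 1163.793ms

1. 0.0ms @ 0 + 1163.793ms (9/4)
2. 1163.793ms @ 9/4 + 387.931ms (3/4)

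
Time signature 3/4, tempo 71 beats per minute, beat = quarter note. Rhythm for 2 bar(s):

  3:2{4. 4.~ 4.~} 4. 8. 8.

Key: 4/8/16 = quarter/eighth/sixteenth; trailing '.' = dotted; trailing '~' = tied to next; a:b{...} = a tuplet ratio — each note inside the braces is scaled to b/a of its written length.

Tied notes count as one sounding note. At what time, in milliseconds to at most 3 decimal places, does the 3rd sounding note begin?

note 3 onset = 9/2b = 3802.817ms

1. 0.0ms @ 0 + 845.07ms (1)
2. 845.07ms @ 1 + 2957.746ms (7/2)
3. 3802.817ms @ 9/2 + 633.803ms (3/4)
4. 4436.62ms @ 21/4 + 633.803ms (3/4)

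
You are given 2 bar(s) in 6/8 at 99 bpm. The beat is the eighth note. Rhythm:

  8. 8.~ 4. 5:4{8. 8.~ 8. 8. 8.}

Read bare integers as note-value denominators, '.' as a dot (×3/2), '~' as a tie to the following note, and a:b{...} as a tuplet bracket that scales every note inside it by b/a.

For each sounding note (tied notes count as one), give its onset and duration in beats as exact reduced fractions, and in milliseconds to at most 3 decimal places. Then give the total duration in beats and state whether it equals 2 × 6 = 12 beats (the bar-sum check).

1) 0.0ms=0b +909.091ms=3/2b
2) 909.091ms=3/2b +2727.273ms=9/2b
3) 3636.364ms=6b +727.273ms=6/5b
4) 4363.636ms=36/5b +1454.545ms=12/5b
5) 5818.182ms=48/5b +727.273ms=6/5b
6) 6545.455ms=54/5b +727.273ms=6/5b
Σ=12b of 12 (99bpm 6/8) — PASS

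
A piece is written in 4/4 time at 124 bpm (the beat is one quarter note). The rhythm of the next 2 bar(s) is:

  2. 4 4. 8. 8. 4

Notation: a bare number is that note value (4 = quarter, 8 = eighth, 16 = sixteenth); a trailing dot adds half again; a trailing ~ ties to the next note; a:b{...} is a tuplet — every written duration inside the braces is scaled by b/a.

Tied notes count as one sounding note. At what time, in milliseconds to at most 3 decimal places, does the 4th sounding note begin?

note 4 onset = 11/2b = 2661.29ms

1. 0.0ms @ 0 + 1451.613ms (3)
2. 1451.613ms @ 3 + 483.871ms (1)
3. 1935.484ms @ 4 + 725.806ms (3/2)
4. 2661.29ms @ 11/2 + 362.903ms (3/4)
5. 3024.194ms @ 25/4 + 362.903ms (3/4)
6. 3387.097ms @ 7 + 483.871ms (1)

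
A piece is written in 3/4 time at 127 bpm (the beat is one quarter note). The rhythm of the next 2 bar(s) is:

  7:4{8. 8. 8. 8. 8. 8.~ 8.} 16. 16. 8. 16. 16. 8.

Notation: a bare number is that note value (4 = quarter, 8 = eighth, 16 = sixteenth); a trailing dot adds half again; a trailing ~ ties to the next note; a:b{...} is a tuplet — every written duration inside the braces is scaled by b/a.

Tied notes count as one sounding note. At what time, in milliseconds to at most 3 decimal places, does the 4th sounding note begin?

note 4 onset = 9/7b = 607.424ms

1. 0.0ms @ 0 + 202.475ms (3/7)
2. 202.475ms @ 3/7 + 202.475ms (3/7)
3. 404.949ms @ 6/7 + 202.475ms (3/7)
4. 607.424ms @ 9/7 + 202.475ms (3/7)
5. 809.899ms @ 12/7 + 202.475ms (3/7)
6. 1012.373ms @ 15/7 + 404.949ms (6/7)
7. 1417.323ms @ 3 + 177.165ms (3/8)
8. 1594.488ms @ 27/8 + 177.165ms (3/8)
9. 1771.654ms @ 15/4 + 354.331ms (3/4)
10. 2125.984ms @ 9/2 + 177.165ms (3/8)
11. 2303.15ms @ 39/8 + 177.165ms (3/8)
12. 2480.315ms @ 21/4 + 354.331ms (3/4)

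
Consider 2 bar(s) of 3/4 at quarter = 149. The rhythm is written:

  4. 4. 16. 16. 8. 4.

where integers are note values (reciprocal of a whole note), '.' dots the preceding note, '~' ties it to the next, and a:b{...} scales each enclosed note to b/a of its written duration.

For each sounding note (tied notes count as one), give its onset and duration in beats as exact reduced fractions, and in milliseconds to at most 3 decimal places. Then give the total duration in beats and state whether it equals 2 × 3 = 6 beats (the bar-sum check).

1) 0.0ms=0b +604.027ms=3/2b
2) 604.027ms=3/2b +604.027ms=3/2b
3) 1208.054ms=3b +151.007ms=3/8b
4) 1359.06ms=27/8b +151.007ms=3/8b
5) 1510.067ms=15/4b +302.013ms=3/4b
6) 1812.081ms=9/2b +604.027ms=3/2b
Σ=6b of 6 (149bpm 3/4) — PASS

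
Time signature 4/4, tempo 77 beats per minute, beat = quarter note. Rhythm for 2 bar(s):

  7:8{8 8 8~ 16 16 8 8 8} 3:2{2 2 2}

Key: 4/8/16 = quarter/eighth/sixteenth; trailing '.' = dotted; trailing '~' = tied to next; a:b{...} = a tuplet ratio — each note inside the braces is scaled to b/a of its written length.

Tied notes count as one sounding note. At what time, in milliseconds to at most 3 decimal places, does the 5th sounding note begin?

1. 0.0ms @ 0 + 445.269ms (4/7)
2. 445.269ms @ 4/7 + 445.269ms (4/7)
3. 890.538ms @ 8/7 + 667.904ms (6/7)
4. 1558.442ms @ 2 + 222.635ms (2/7)
5. 1781.076ms @ 16/7 + 445.269ms (4/7)
6. 2226.345ms @ 20/7 + 445.269ms (4/7)
7. 2671.614ms @ 24/7 + 445.269ms (4/7)
8. 3116.883ms @ 4 + 1038.961ms (4/3)
9. 4155.844ms @ 16/3 + 1038.961ms (4/3)
10. 5194.805ms @ 20/3 + 1038.961ms (4/3)

note 5 onset = 16/7b = 1781.076ms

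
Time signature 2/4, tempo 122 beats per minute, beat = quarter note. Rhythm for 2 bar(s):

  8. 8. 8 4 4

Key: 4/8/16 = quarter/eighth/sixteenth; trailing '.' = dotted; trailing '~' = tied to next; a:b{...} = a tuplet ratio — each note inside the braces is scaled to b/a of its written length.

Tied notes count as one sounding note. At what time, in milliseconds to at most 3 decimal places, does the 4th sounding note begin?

1. 0.0ms @ 0 + 368.852ms (3/4)
2. 368.852ms @ 3/4 + 368.852ms (3/4)
3. 737.705ms @ 3/2 + 245.902ms (1/2)
4. 983.607ms @ 2 + 491.803ms (1)
5. 1475.41ms @ 3 + 491.803ms (1)

note 4 onset = 2b = 983.607ms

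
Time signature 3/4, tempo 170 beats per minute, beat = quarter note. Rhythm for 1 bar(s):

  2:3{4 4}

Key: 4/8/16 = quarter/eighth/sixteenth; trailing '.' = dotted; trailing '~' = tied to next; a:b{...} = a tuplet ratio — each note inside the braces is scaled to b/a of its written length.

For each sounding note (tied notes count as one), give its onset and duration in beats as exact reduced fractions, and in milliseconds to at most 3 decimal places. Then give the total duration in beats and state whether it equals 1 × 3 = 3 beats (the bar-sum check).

1) 0.0ms=0b +529.412ms=3/2b
2) 529.412ms=3/2b +529.412ms=3/2b
Σ=3b of 3 (170bpm 3/4) — PASS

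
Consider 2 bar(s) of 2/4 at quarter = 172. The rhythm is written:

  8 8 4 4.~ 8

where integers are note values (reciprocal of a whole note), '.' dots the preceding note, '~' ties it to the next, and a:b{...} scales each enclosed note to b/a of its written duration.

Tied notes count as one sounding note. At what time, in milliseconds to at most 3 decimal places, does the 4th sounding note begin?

note 4 onset = 2b = 697.674ms

1. 0.0ms @ 0 + 174.419ms (1/2)
2. 174.419ms @ 1/2 + 174.419ms (1/2)
3. 348.837ms @ 1 + 348.837ms (1)
4. 697.674ms @ 2 + 697.674ms (2)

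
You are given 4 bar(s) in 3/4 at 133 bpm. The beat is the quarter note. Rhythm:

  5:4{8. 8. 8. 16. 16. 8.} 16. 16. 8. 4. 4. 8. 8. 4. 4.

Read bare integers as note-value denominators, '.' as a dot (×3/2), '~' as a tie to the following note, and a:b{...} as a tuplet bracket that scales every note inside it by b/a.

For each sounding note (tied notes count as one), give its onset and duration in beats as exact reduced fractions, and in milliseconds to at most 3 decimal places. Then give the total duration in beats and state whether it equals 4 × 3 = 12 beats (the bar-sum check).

1) 0.0ms=0b +270.677ms=3/5b
2) 270.677ms=3/5b +270.677ms=3/5b
3) 541.353ms=6/5b +270.677ms=3/5b
4) 812.03ms=9/5b +135.338ms=3/10b
5) 947.368ms=21/10b +135.338ms=3/10b
6) 1082.707ms=12/5b +270.677ms=3/5b
7) 1353.383ms=3b +169.173ms=3/8b
8) 1522.556ms=27/8b +169.173ms=3/8b
9) 1691.729ms=15/4b +338.346ms=3/4b
10) 2030.075ms=9/2b +676.692ms=3/2b
11) 2706.767ms=6b +676.692ms=3/2b
12) 3383.459ms=15/2b +338.346ms=3/4b
13) 3721.805ms=33/4b +338.346ms=3/4b
14) 4060.15ms=9b +676.692ms=3/2b
15) 4736.842ms=21/2b +676.692ms=3/2b
Σ=12b of 12 (133bpm 3/4) — PASS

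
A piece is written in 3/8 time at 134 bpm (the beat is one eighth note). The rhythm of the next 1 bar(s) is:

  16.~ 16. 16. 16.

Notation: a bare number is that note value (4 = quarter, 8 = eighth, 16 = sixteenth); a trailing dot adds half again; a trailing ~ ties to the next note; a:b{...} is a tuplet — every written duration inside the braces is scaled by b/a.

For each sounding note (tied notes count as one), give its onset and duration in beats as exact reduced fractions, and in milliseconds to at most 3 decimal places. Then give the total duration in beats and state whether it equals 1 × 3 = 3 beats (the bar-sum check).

1) 0.0ms=0b +671.642ms=3/2b
2) 671.642ms=3/2b +335.821ms=3/4b
3) 1007.463ms=9/4b +335.821ms=3/4b
Σ=3b of 3 (134bpm 3/8) — PASS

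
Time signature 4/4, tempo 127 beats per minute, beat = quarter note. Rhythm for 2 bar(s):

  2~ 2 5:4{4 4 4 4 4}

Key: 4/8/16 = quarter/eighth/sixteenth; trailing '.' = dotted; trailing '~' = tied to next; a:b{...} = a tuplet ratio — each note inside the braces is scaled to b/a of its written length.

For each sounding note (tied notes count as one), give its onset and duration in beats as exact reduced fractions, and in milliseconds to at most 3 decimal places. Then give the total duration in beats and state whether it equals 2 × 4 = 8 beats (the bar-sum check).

1) 0.0ms=0b +1889.764ms=4b
2) 1889.764ms=4b +377.953ms=4/5b
3) 2267.717ms=24/5b +377.953ms=4/5b
4) 2645.669ms=28/5b +377.953ms=4/5b
5) 3023.622ms=32/5b +377.953ms=4/5b
6) 3401.575ms=36/5b +377.953ms=4/5b
Σ=8b of 8 (127bpm 4/4) — PASS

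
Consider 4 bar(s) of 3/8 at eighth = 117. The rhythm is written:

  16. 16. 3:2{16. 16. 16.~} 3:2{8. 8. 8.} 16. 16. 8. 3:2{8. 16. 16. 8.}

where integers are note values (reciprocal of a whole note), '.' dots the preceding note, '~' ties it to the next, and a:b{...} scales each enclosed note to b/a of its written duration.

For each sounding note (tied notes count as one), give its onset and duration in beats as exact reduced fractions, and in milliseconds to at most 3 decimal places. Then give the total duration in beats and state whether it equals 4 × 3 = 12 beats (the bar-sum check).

1) 0.0ms=0b +384.615ms=3/4b
2) 384.615ms=3/4b +384.615ms=3/4b
3) 769.231ms=3/2b +256.41ms=1/2b
4) 1025.641ms=2b +256.41ms=1/2b
5) 1282.051ms=5/2b +769.231ms=3/2b
6) 2051.282ms=4b +512.821ms=1b
7) 2564.103ms=5b +512.821ms=1b
8) 3076.923ms=6b +384.615ms=3/4b
9) 3461.538ms=27/4b +384.615ms=3/4b
10) 3846.154ms=15/2b +769.231ms=3/2b
11) 4615.385ms=9b +512.821ms=1b
12) 5128.205ms=10b +256.41ms=1/2b
13) 5384.615ms=21/2b +256.41ms=1/2b
14) 5641.026ms=11b +512.821ms=1b
Σ=12b of 12 (117bpm 3/8) — PASS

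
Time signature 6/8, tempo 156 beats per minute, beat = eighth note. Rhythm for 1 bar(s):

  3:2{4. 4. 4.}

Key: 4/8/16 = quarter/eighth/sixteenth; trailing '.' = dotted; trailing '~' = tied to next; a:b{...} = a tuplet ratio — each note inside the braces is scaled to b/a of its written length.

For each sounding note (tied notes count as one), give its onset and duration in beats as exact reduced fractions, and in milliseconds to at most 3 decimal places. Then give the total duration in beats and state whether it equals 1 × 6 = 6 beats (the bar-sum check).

1) 0.0ms=0b +769.231ms=2b
2) 769.231ms=2b +769.231ms=2b
3) 1538.462ms=4b +769.231ms=2b
Σ=6b of 6 (156bpm 6/8) — PASS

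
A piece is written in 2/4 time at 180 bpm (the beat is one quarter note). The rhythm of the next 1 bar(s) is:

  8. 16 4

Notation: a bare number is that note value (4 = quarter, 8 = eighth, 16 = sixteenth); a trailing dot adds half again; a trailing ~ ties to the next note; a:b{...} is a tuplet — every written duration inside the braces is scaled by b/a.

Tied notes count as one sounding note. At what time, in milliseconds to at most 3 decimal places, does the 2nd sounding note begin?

1. 0.0ms @ 0 + 250.0ms (3/4)
2. 250.0ms @ 3/4 + 83.333ms (1/4)
3. 333.333ms @ 1 + 333.333ms (1)

note 2 onset = 3/4b = 250.0ms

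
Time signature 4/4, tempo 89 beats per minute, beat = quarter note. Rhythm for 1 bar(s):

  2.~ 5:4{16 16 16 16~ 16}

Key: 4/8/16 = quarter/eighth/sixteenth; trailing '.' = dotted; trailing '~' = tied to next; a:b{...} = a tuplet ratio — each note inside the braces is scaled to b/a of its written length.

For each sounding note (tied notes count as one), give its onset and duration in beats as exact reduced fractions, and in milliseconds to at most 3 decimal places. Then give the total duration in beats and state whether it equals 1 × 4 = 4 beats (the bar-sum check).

1) 0.0ms=0b +2157.303ms=16/5b
2) 2157.303ms=16/5b +134.831ms=1/5b
3) 2292.135ms=17/5b +134.831ms=1/5b
4) 2426.966ms=18/5b +269.663ms=2/5b
Σ=4b of 4 (89bpm 4/4) — PASS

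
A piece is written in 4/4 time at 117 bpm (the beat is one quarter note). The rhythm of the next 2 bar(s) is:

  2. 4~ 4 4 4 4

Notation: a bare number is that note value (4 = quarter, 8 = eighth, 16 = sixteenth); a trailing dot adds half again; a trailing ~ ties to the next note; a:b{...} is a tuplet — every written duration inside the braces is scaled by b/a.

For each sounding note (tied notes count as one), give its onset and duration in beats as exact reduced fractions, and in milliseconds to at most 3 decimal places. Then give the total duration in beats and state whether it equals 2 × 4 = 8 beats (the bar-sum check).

1) 0.0ms=0b +1538.462ms=3b
2) 1538.462ms=3b +1025.641ms=2b
3) 2564.103ms=5b +512.821ms=1b
4) 3076.923ms=6b +512.821ms=1b
5) 3589.744ms=7b +512.821ms=1b
Σ=8b of 8 (117bpm 4/4) — PASS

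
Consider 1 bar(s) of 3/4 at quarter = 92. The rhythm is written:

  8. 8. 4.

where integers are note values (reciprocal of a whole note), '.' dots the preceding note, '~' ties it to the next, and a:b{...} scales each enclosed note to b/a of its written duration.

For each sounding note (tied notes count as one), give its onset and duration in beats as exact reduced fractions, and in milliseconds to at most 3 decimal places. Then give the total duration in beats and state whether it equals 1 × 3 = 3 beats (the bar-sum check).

1) 0.0ms=0b +489.13ms=3/4b
2) 489.13ms=3/4b +489.13ms=3/4b
3) 978.261ms=3/2b +978.261ms=3/2b
Σ=3b of 3 (92bpm 3/4) — PASS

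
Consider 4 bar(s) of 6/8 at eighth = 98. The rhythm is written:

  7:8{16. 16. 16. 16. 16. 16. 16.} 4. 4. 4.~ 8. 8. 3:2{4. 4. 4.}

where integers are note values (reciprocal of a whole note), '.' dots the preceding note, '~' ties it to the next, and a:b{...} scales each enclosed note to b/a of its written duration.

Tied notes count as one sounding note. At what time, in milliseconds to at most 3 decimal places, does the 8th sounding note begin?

1. 0.0ms @ 0 + 524.781ms (6/7)
2. 524.781ms @ 6/7 + 524.781ms (6/7)
3. 1049.563ms @ 12/7 + 524.781ms (6/7)
4. 1574.344ms @ 18/7 + 524.781ms (6/7)
5. 2099.125ms @ 24/7 + 524.781ms (6/7)
6. 2623.907ms @ 30/7 + 524.781ms (6/7)
7. 3148.688ms @ 36/7 + 524.781ms (6/7)
8. 3673.469ms @ 6 + 1836.735ms (3)
9. 5510.204ms @ 9 + 1836.735ms (3)
10. 7346.939ms @ 12 + 2755.102ms (9/2)
11. 10102.041ms @ 33/2 + 918.367ms (3/2)
12. 11020.408ms @ 18 + 1224.49ms (2)
13. 12244.898ms @ 20 + 1224.49ms (2)
14. 13469.388ms @ 22 + 1224.49ms (2)

note 8 onset = 6b = 3673.469ms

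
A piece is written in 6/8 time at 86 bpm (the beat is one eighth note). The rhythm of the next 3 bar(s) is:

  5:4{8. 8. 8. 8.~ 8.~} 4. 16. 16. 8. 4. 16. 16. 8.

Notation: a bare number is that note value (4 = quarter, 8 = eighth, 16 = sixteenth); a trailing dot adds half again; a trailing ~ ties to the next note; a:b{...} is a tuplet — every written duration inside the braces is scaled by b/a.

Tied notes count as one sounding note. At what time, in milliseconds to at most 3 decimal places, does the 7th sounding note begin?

1. 0.0ms @ 0 + 837.209ms (6/5)
2. 837.209ms @ 6/5 + 837.209ms (6/5)
3. 1674.419ms @ 12/5 + 837.209ms (6/5)
4. 2511.628ms @ 18/5 + 3767.442ms (27/5)
5. 6279.07ms @ 9 + 523.256ms (3/4)
6. 6802.326ms @ 39/4 + 523.256ms (3/4)
7. 7325.581ms @ 21/2 + 1046.512ms (3/2)
8. 8372.093ms @ 12 + 2093.023ms (3)
9. 10465.116ms @ 15 + 523.256ms (3/4)
10. 10988.372ms @ 63/4 + 523.256ms (3/4)
11. 11511.628ms @ 33/2 + 1046.512ms (3/2)

note 7 onset = 21/2b = 7325.581ms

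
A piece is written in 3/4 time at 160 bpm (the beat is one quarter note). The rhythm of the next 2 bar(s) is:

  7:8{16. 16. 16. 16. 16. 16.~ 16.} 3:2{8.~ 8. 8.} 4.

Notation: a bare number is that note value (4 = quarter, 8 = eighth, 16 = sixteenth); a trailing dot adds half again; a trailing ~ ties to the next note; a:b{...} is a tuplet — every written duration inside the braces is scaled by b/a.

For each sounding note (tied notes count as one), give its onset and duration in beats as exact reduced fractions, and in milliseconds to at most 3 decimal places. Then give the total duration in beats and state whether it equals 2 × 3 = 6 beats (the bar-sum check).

1) 0.0ms=0b +160.714ms=3/7b
2) 160.714ms=3/7b +160.714ms=3/7b
3) 321.429ms=6/7b +160.714ms=3/7b
4) 482.143ms=9/7b +160.714ms=3/7b
5) 642.857ms=12/7b +160.714ms=3/7b
6) 803.571ms=15/7b +321.429ms=6/7b
7) 1125.0ms=3b +375.0ms=1b
8) 1500.0ms=4b +187.5ms=1/2b
9) 1687.5ms=9/2b +562.5ms=3/2b
Σ=6b of 6 (160bpm 3/4) — PASS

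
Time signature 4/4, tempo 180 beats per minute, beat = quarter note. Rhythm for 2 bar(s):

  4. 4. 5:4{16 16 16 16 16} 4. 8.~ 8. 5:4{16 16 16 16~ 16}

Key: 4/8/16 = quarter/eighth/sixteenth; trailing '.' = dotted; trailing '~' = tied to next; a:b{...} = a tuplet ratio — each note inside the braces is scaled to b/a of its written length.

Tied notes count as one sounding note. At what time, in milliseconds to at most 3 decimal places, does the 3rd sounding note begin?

1. 0.0ms @ 0 + 500.0ms (3/2)
2. 500.0ms @ 3/2 + 500.0ms (3/2)
3. 1000.0ms @ 3 + 66.667ms (1/5)
4. 1066.667ms @ 16/5 + 66.667ms (1/5)
5. 1133.333ms @ 17/5 + 66.667ms (1/5)
6. 1200.0ms @ 18/5 + 66.667ms (1/5)
7. 1266.667ms @ 19/5 + 66.667ms (1/5)
8. 1333.333ms @ 4 + 500.0ms (3/2)
9. 1833.333ms @ 11/2 + 500.0ms (3/2)
10. 2333.333ms @ 7 + 66.667ms (1/5)
11. 2400.0ms @ 36/5 + 66.667ms (1/5)
12. 2466.667ms @ 37/5 + 66.667ms (1/5)
13. 2533.333ms @ 38/5 + 133.333ms (2/5)

note 3 onset = 3b = 1000.0ms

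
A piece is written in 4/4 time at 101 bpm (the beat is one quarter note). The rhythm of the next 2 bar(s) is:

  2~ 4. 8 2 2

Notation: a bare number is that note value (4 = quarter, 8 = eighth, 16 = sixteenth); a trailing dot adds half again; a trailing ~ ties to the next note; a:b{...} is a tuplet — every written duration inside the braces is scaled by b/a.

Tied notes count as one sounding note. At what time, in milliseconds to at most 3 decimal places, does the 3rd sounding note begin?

note 3 onset = 4b = 2376.238ms

1. 0.0ms @ 0 + 2079.208ms (7/2)
2. 2079.208ms @ 7/2 + 297.03ms (1/2)
3. 2376.238ms @ 4 + 1188.119ms (2)
4. 3564.356ms @ 6 + 1188.119ms (2)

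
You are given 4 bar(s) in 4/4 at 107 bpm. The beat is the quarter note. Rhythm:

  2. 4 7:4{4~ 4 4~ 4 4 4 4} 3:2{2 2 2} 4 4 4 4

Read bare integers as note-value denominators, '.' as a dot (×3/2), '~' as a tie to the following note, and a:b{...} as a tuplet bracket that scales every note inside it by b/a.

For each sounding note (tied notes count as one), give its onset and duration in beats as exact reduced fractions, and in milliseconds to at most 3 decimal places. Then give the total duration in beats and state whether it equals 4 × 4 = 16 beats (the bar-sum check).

1) 0.0ms=0b +1682.243ms=3b
2) 1682.243ms=3b +560.748ms=1b
3) 2242.991ms=4b +640.854ms=8/7b
4) 2883.845ms=36/7b +640.854ms=8/7b
5) 3524.7ms=44/7b +320.427ms=4/7b
6) 3845.127ms=48/7b +320.427ms=4/7b
7) 4165.554ms=52/7b +320.427ms=4/7b
8) 4485.981ms=8b +747.664ms=4/3b
9) 5233.645ms=28/3b +747.664ms=4/3b
10) 5981.308ms=32/3b +747.664ms=4/3b
11) 6728.972ms=12b +560.748ms=1b
12) 7289.72ms=13b +560.748ms=1b
13) 7850.467ms=14b +560.748ms=1b
14) 8411.215ms=15b +560.748ms=1b
Σ=16b of 16 (107bpm 4/4) — PASS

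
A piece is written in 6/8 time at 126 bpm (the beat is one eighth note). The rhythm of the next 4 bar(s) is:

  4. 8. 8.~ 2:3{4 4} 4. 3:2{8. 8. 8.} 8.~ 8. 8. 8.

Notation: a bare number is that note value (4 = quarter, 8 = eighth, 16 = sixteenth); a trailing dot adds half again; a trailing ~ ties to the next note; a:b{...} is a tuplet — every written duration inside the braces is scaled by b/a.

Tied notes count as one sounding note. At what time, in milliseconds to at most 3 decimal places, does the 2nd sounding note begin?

note 2 onset = 3b = 1428.571ms

1. 0.0ms @ 0 + 1428.571ms (3)
2. 1428.571ms @ 3 + 714.286ms (3/2)
3. 2142.857ms @ 9/2 + 2142.857ms (9/2)
4. 4285.714ms @ 9 + 1428.571ms (3)
5. 5714.286ms @ 12 + 1428.571ms (3)
6. 7142.857ms @ 15 + 476.19ms (1)
7. 7619.048ms @ 16 + 476.19ms (1)
8. 8095.238ms @ 17 + 476.19ms (1)
9. 8571.429ms @ 18 + 1428.571ms (3)
10. 10000.0ms @ 21 + 714.286ms (3/2)
11. 10714.286ms @ 45/2 + 714.286ms (3/2)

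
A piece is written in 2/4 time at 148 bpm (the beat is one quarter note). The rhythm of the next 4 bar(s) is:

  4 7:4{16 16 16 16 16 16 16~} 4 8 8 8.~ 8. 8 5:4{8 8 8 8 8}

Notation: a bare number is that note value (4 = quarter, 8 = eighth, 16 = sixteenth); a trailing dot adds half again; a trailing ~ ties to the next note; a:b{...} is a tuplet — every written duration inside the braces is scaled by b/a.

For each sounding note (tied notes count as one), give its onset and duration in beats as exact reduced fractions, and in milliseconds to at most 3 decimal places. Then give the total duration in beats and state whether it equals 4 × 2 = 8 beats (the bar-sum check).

1) 0.0ms=0b +405.405ms=1b
2) 405.405ms=1b +57.915ms=1/7b
3) 463.32ms=8/7b +57.915ms=1/7b
4) 521.236ms=9/7b +57.915ms=1/7b
5) 579.151ms=10/7b +57.915ms=1/7b
6) 637.066ms=11/7b +57.915ms=1/7b
7) 694.981ms=12/7b +57.915ms=1/7b
8) 752.896ms=13/7b +463.32ms=8/7b
9) 1216.216ms=3b +202.703ms=1/2b
10) 1418.919ms=7/2b +202.703ms=1/2b
11) 1621.622ms=4b +608.108ms=3/2b
12) 2229.73ms=11/2b +202.703ms=1/2b
13) 2432.432ms=6b +162.162ms=2/5b
14) 2594.595ms=32/5b +162.162ms=2/5b
15) 2756.757ms=34/5b +162.162ms=2/5b
16) 2918.919ms=36/5b +162.162ms=2/5b
17) 3081.081ms=38/5b +162.162ms=2/5b
Σ=8b of 8 (148bpm 2/4) — PASS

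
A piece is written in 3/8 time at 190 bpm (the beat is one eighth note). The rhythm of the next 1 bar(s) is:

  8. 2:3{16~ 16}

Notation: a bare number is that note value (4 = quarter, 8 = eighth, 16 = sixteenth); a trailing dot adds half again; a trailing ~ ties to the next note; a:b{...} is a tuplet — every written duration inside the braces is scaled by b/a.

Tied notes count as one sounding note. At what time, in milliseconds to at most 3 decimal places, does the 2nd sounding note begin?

1. 0.0ms @ 0 + 473.684ms (3/2)
2. 473.684ms @ 3/2 + 473.684ms (3/2)

note 2 onset = 3/2b = 473.684ms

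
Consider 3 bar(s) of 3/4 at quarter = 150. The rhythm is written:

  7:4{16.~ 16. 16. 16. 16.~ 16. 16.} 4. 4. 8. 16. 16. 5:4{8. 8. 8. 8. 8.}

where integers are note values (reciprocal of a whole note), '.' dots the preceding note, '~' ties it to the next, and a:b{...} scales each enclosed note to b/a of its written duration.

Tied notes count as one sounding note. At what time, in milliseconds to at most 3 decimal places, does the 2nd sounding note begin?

1. 0.0ms @ 0 + 171.429ms (3/7)
2. 171.429ms @ 3/7 + 85.714ms (3/14)
3. 257.143ms @ 9/14 + 85.714ms (3/14)
4. 342.857ms @ 6/7 + 171.429ms (3/7)
5. 514.286ms @ 9/7 + 85.714ms (3/14)
6. 600.0ms @ 3/2 + 600.0ms (3/2)
7. 1200.0ms @ 3 + 600.0ms (3/2)
8. 1800.0ms @ 9/2 + 300.0ms (3/4)
9. 2100.0ms @ 21/4 + 150.0ms (3/8)
10. 2250.0ms @ 45/8 + 150.0ms (3/8)
11. 2400.0ms @ 6 + 240.0ms (3/5)
12. 2640.0ms @ 33/5 + 240.0ms (3/5)
13. 2880.0ms @ 36/5 + 240.0ms (3/5)
14. 3120.0ms @ 39/5 + 240.0ms (3/5)
15. 3360.0ms @ 42/5 + 240.0ms (3/5)

note 2 onset = 3/7b = 171.429ms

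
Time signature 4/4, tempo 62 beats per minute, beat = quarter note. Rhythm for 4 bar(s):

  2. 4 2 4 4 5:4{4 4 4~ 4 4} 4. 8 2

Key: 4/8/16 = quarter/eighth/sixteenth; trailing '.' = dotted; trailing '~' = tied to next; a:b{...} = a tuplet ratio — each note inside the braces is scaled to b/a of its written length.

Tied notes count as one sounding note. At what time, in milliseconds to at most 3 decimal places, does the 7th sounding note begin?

1. 0.0ms @ 0 + 2903.226ms (3)
2. 2903.226ms @ 3 + 967.742ms (1)
3. 3870.968ms @ 4 + 1935.484ms (2)
4. 5806.452ms @ 6 + 967.742ms (1)
5. 6774.194ms @ 7 + 967.742ms (1)
6. 7741.935ms @ 8 + 774.194ms (4/5)
7. 8516.129ms @ 44/5 + 774.194ms (4/5)
8. 9290.323ms @ 48/5 + 1548.387ms (8/5)
9. 10838.71ms @ 56/5 + 774.194ms (4/5)
10. 11612.903ms @ 12 + 1451.613ms (3/2)
11. 13064.516ms @ 27/2 + 483.871ms (1/2)
12. 13548.387ms @ 14 + 1935.484ms (2)

note 7 onset = 44/5b = 8516.129ms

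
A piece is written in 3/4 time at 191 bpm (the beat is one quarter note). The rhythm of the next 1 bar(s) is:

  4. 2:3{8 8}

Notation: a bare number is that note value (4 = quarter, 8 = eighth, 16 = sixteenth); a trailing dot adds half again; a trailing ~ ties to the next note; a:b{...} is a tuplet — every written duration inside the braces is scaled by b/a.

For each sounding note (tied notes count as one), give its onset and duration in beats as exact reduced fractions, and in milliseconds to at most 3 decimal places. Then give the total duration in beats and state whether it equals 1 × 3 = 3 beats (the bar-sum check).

1) 0.0ms=0b +471.204ms=3/2b
2) 471.204ms=3/2b +235.602ms=3/4b
3) 706.806ms=9/4b +235.602ms=3/4b
Σ=3b of 3 (191bpm 3/4) — PASS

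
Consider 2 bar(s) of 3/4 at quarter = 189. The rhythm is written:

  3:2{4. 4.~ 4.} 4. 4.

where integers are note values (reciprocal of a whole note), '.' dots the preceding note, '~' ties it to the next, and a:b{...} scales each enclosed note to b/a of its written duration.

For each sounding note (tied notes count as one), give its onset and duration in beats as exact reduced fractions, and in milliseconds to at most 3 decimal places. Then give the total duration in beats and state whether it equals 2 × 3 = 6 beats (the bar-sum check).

1) 0.0ms=0b +317.46ms=1b
2) 317.46ms=1b +634.921ms=2b
3) 952.381ms=3b +476.19ms=3/2b
4) 1428.571ms=9/2b +476.19ms=3/2b
Σ=6b of 6 (189bpm 3/4) — PASS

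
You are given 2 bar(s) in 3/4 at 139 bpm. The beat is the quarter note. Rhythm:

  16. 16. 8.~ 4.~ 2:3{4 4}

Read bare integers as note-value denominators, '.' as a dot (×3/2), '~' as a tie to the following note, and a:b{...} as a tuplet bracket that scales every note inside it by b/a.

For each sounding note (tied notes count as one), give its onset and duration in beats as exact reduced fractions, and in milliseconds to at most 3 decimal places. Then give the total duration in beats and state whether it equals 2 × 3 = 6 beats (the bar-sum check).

1) 0.0ms=0b +161.871ms=3/8b
2) 161.871ms=3/8b +161.871ms=3/8b
3) 323.741ms=3/4b +1618.705ms=15/4b
4) 1942.446ms=9/2b +647.482ms=3/2b
Σ=6b of 6 (139bpm 3/4) — PASS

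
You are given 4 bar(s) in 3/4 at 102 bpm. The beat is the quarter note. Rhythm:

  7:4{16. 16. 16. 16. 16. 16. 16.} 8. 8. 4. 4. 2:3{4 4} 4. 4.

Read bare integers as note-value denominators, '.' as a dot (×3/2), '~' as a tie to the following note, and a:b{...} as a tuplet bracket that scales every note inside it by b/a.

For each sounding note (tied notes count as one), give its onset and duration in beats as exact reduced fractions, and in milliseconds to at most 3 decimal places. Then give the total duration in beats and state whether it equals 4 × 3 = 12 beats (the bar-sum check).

1) 0.0ms=0b +126.05ms=3/14b
2) 126.05ms=3/14b +126.05ms=3/14b
3) 252.101ms=3/7b +126.05ms=3/14b
4) 378.151ms=9/14b +126.05ms=3/14b
5) 504.202ms=6/7b +126.05ms=3/14b
6) 630.252ms=15/14b +126.05ms=3/14b
7) 756.303ms=9/7b +126.05ms=3/14b
8) 882.353ms=3/2b +441.176ms=3/4b
9) 1323.529ms=9/4b +441.176ms=3/4b
10) 1764.706ms=3b +882.353ms=3/2b
11) 2647.059ms=9/2b +882.353ms=3/2b
12) 3529.412ms=6b +882.353ms=3/2b
13) 4411.765ms=15/2b +882.353ms=3/2b
14) 5294.118ms=9b +882.353ms=3/2b
15) 6176.471ms=21/2b +882.353ms=3/2b
Σ=12b of 12 (102bpm 3/4) — PASS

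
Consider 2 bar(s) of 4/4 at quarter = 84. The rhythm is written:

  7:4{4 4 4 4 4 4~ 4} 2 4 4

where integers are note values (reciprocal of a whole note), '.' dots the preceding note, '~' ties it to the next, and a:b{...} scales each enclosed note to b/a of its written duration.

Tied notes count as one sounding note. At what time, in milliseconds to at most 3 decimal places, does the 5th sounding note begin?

note 5 onset = 16/7b = 1632.653ms

1. 0.0ms @ 0 + 408.163ms (4/7)
2. 408.163ms @ 4/7 + 408.163ms (4/7)
3. 816.327ms @ 8/7 + 408.163ms (4/7)
4. 1224.49ms @ 12/7 + 408.163ms (4/7)
5. 1632.653ms @ 16/7 + 408.163ms (4/7)
6. 2040.816ms @ 20/7 + 816.327ms (8/7)
7. 2857.143ms @ 4 + 1428.571ms (2)
8. 4285.714ms @ 6 + 714.286ms (1)
9. 5000.0ms @ 7 + 714.286ms (1)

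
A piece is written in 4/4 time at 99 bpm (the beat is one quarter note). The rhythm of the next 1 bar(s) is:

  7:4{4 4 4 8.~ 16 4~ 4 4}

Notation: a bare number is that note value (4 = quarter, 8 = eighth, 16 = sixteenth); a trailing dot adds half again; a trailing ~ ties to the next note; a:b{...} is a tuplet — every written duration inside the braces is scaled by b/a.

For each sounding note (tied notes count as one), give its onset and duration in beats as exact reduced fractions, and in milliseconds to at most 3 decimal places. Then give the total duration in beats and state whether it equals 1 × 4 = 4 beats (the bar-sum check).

1) 0.0ms=0b +346.32ms=4/7b
2) 346.32ms=4/7b +346.32ms=4/7b
3) 692.641ms=8/7b +346.32ms=4/7b
4) 1038.961ms=12/7b +346.32ms=4/7b
5) 1385.281ms=16/7b +692.641ms=8/7b
6) 2077.922ms=24/7b +346.32ms=4/7b
Σ=4b of 4 (99bpm 4/4) — PASS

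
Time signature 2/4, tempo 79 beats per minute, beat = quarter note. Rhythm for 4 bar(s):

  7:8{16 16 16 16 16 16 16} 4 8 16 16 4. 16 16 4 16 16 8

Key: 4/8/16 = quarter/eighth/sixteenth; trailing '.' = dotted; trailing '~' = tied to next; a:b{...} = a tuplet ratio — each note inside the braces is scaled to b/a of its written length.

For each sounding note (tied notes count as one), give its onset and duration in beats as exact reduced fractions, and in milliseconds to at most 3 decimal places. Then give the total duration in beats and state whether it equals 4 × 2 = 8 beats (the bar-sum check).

1) 0.0ms=0b +216.998ms=2/7b
2) 216.998ms=2/7b +216.998ms=2/7b
3) 433.996ms=4/7b +216.998ms=2/7b
4) 650.995ms=6/7b +216.998ms=2/7b
5) 867.993ms=8/7b +216.998ms=2/7b
6) 1084.991ms=10/7b +216.998ms=2/7b
7) 1301.989ms=12/7b +216.998ms=2/7b
8) 1518.987ms=2b +759.494ms=1b
9) 2278.481ms=3b +379.747ms=1/2b
10) 2658.228ms=7/2b +189.873ms=1/4b
11) 2848.101ms=15/4b +189.873ms=1/4b
12) 3037.975ms=4b +1139.241ms=3/2b
13) 4177.215ms=11/2b +189.873ms=1/4b
14) 4367.089ms=23/4b +189.873ms=1/4b
15) 4556.962ms=6b +759.494ms=1b
16) 5316.456ms=7b +189.873ms=1/4b
17) 5506.329ms=29/4b +189.873ms=1/4b
18) 5696.203ms=15/2b +379.747ms=1/2b
Σ=8b of 8 (79bpm 2/4) — PASS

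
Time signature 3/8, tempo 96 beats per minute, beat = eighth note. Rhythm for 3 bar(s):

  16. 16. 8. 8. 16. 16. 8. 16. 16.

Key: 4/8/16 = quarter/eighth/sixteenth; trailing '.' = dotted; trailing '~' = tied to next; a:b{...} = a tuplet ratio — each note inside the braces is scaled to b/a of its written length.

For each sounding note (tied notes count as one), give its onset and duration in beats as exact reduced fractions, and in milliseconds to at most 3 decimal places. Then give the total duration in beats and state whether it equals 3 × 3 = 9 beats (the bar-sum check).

1) 0.0ms=0b +468.75ms=3/4b
2) 468.75ms=3/4b +468.75ms=3/4b
3) 937.5ms=3/2b +937.5ms=3/2b
4) 1875.0ms=3b +937.5ms=3/2b
5) 2812.5ms=9/2b +468.75ms=3/4b
6) 3281.25ms=21/4b +468.75ms=3/4b
7) 3750.0ms=6b +937.5ms=3/2b
8) 4687.5ms=15/2b +468.75ms=3/4b
9) 5156.25ms=33/4b +468.75ms=3/4b
Σ=9b of 9 (96bpm 3/8) — PASS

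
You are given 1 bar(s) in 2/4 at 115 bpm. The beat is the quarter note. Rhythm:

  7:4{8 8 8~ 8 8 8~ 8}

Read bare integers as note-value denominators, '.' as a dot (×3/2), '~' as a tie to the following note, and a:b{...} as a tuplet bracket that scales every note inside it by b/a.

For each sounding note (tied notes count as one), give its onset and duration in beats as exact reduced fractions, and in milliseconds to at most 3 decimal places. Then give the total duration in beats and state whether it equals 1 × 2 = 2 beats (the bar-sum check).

1) 0.0ms=0b +149.068ms=2/7b
2) 149.068ms=2/7b +149.068ms=2/7b
3) 298.137ms=4/7b +298.137ms=4/7b
4) 596.273ms=8/7b +149.068ms=2/7b
5) 745.342ms=10/7b +298.137ms=4/7b
Σ=2b of 2 (115bpm 2/4) — PASS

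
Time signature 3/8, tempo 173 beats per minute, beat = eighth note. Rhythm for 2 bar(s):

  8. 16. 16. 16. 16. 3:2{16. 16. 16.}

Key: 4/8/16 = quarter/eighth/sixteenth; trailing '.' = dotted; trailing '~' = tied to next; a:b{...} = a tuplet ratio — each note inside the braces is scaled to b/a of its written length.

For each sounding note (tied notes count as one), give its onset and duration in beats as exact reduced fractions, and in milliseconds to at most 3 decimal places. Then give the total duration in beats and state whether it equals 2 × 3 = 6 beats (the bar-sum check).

1) 0.0ms=0b +520.231ms=3/2b
2) 520.231ms=3/2b +260.116ms=3/4b
3) 780.347ms=9/4b +260.116ms=3/4b
4) 1040.462ms=3b +260.116ms=3/4b
5) 1300.578ms=15/4b +260.116ms=3/4b
6) 1560.694ms=9/2b +173.41ms=1/2b
7) 1734.104ms=5b +173.41ms=1/2b
8) 1907.514ms=11/2b +173.41ms=1/2b
Σ=6b of 6 (173bpm 3/8) — PASS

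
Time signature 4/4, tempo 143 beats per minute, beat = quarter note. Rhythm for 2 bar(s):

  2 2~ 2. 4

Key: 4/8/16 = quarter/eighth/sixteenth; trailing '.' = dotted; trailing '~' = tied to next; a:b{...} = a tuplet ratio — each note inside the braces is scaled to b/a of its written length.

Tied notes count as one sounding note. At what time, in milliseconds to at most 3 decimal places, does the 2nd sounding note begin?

1. 0.0ms @ 0 + 839.161ms (2)
2. 839.161ms @ 2 + 2097.902ms (5)
3. 2937.063ms @ 7 + 419.58ms (1)

note 2 onset = 2b = 839.161ms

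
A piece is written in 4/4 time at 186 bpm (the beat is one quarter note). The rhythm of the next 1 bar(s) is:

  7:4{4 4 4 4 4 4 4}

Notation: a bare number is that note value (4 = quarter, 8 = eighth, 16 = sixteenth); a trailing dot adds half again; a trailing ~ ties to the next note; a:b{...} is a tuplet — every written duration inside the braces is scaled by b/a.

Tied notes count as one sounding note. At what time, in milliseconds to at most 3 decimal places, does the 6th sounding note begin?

note 6 onset = 20/7b = 921.659ms

1. 0.0ms @ 0 + 184.332ms (4/7)
2. 184.332ms @ 4/7 + 184.332ms (4/7)
3. 368.664ms @ 8/7 + 184.332ms (4/7)
4. 552.995ms @ 12/7 + 184.332ms (4/7)
5. 737.327ms @ 16/7 + 184.332ms (4/7)
6. 921.659ms @ 20/7 + 184.332ms (4/7)
7. 1105.991ms @ 24/7 + 184.332ms (4/7)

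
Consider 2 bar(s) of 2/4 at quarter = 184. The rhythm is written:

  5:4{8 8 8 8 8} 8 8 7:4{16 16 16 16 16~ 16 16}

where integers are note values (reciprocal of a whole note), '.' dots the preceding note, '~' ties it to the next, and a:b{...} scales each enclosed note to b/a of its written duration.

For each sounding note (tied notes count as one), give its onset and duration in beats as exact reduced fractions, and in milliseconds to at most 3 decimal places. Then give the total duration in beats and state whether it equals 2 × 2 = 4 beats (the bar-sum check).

1) 0.0ms=0b +130.435ms=2/5b
2) 130.435ms=2/5b +130.435ms=2/5b
3) 260.87ms=4/5b +130.435ms=2/5b
4) 391.304ms=6/5b +130.435ms=2/5b
5) 521.739ms=8/5b +130.435ms=2/5b
6) 652.174ms=2b +163.043ms=1/2b
7) 815.217ms=5/2b +163.043ms=1/2b
8) 978.261ms=3b +46.584ms=1/7b
9) 1024.845ms=22/7b +46.584ms=1/7b
10) 1071.429ms=23/7b +46.584ms=1/7b
11) 1118.012ms=24/7b +46.584ms=1/7b
12) 1164.596ms=25/7b +93.168ms=2/7b
13) 1257.764ms=27/7b +46.584ms=1/7b
Σ=4b of 4 (184bpm 2/4) — PASS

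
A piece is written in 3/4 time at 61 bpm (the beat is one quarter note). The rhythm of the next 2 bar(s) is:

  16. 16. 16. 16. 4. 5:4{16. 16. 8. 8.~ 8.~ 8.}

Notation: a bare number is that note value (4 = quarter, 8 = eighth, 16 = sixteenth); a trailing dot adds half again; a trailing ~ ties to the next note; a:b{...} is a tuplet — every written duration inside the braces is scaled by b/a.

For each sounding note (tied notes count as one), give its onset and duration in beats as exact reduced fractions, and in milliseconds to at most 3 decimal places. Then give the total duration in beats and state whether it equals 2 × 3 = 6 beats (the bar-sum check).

1) 0.0ms=0b +368.852ms=3/8b
2) 368.852ms=3/8b +368.852ms=3/8b
3) 737.705ms=3/4b +368.852ms=3/8b
4) 1106.557ms=9/8b +368.852ms=3/8b
5) 1475.41ms=3/2b +1475.41ms=3/2b
6) 2950.82ms=3b +295.082ms=3/10b
7) 3245.902ms=33/10b +295.082ms=3/10b
8) 3540.984ms=18/5b +590.164ms=3/5b
9) 4131.148ms=21/5b +1770.492ms=9/5b
Σ=6b of 6 (61bpm 3/4) — PASS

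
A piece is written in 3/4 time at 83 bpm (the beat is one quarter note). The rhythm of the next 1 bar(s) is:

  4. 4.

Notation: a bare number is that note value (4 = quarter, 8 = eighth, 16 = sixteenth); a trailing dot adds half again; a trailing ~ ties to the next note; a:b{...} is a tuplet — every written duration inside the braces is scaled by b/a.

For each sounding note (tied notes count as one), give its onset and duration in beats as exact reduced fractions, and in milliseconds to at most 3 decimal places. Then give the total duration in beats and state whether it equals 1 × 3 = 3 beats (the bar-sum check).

1) 0.0ms=0b +1084.337ms=3/2b
2) 1084.337ms=3/2b +1084.337ms=3/2b
Σ=3b of 3 (83bpm 3/4) — PASS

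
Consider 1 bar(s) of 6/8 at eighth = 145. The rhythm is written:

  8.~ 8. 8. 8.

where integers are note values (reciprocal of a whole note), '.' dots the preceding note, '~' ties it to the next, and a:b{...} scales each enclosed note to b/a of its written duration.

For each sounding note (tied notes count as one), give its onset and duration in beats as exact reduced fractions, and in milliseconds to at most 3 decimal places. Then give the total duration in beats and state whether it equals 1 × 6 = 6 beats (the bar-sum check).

1) 0.0ms=0b +1241.379ms=3b
2) 1241.379ms=3b +620.69ms=3/2b
3) 1862.069ms=9/2b +620.69ms=3/2b
Σ=6b of 6 (145bpm 6/8) — PASS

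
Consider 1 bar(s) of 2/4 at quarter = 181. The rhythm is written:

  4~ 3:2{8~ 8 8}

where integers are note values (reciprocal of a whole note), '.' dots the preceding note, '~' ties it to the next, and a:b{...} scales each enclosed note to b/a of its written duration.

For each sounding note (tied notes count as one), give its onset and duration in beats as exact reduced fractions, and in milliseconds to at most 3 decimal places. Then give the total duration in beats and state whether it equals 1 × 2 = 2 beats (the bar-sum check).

1) 0.0ms=0b +552.486ms=5/3b
2) 552.486ms=5/3b +110.497ms=1/3b
Σ=2b of 2 (181bpm 2/4) — PASS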